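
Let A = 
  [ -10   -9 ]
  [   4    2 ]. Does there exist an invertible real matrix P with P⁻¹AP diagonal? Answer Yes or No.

No

Characteristic polynomial: p(λ) = λ^2 + 8λ + 16 = (λ + 4)^2.
λ = -4 has algebraic multiplicity 2; rank(A + 4I) = 1, so geometric multiplicity = 1.
Geometric multiplicity < algebraic multiplicity, so A is not diagonalizable.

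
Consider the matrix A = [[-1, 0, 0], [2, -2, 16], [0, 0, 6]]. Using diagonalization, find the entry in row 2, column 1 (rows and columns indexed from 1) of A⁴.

Characteristic polynomial: s^3 - 3s^2 - 16s - 12 = (s - 6)(s + 1)(s + 2), so the eigenvalues are -2, -1, 6.
s=-1: eigenvector (1, 2, 0).
s=6: eigenvector (0, 2, 1).
s=-2: eigenvector (0, 1, 0).
P = [[1, 0, 0], [2, 2, 1], [0, 1, 0]], D = diag(-1, 6, -2), P⁻¹ = [[1, 0, 0], [0, 0, 1], [-2, 1, -2]].
A⁴ = P·diag(1, 1296, 16)·P⁻¹ = [[1, 0, 0], [-30, 16, 2560], [0, 0, 1296]].
The requested entry is -30.

-30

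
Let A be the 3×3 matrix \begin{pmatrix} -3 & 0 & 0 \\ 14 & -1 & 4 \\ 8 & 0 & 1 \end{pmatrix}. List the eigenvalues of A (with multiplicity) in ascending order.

-3, -1, 1

Characteristic polynomial: p(t) = t^3 + 3t^2 - t - 3 = (t - 1)(t + 1)(t + 3).
Roots (with multiplicity): -3, -1, 1.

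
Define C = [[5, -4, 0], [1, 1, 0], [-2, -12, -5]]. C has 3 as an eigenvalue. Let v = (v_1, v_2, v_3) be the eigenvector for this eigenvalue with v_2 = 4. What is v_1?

8

C − 3I = [[2, -4, 0], [1, -2, 0], [-2, -12, -8]].
Solving (C − 3I)v = 0 gives the eigenspace spanned by (8, 4, -8).
With v_2 = 4, v = (8, 4, -8), so v_1 = 8.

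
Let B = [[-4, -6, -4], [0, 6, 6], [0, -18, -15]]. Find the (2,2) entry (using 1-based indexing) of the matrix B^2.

Characteristic polynomial: s^3 + 13s^2 + 54s + 72 = (s + 3)(s + 4)(s + 6), so the eigenvalues are -6, -4, -3.
s=-4: eigenvector (1, 0, 0).
s=-6: eigenvector (-1, 1, -2).
s=-3: eigenvector (0, 2, -3).
P = [[1, -1, 0], [0, 1, 2], [0, -2, -3]], D = diag(-4, -6, -3), P⁻¹ = [[1, -3, -2], [0, -3, -2], [0, 2, 1]].
B² = P·diag(16, 36, 9)·P⁻¹ = [[16, 60, 40], [0, -72, -54], [0, 162, 117]].
The requested entry is -72.

-72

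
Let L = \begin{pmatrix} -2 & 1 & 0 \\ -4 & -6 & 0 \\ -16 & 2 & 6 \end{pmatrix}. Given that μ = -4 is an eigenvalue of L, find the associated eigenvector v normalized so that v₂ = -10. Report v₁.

5

L + 4I = [[2, 1, 0], [-4, -2, 0], [-16, 2, 10]].
Solving (L + 4I)v = 0 gives the eigenspace spanned by (5, -10, 10).
With v₂ = -10, v = (5, -10, 10), so v₁ = 5.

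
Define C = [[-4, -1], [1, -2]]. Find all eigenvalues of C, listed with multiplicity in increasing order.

Characteristic polynomial: p(λ) = λ^2 + 6λ + 9 = (λ + 3)^2.
Roots (with multiplicity): -3, -3.

-3, -3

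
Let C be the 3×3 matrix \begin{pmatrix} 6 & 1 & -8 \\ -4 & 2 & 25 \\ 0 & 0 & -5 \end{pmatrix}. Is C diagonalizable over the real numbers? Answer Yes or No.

Characteristic polynomial: p(λ) = λ^3 - 3λ^2 - 24λ + 80 = (λ - 4)^2(λ + 5).
λ = 4 has algebraic multiplicity 2; rank(C − 4I) = 2, so geometric multiplicity = 1.
Geometric multiplicity < algebraic multiplicity, so C is not diagonalizable.

No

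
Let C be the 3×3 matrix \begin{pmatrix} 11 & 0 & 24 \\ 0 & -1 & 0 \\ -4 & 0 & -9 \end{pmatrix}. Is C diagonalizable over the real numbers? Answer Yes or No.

Yes

Characteristic polynomial: p(μ) = μ^3 - μ^2 - 5μ - 3 = (μ - 3)(μ + 1)^2.
μ = -1 has algebraic multiplicity 2; rank(C + 1I) = 1, so geometric multiplicity = 2.
Every eigenvalue has geometric = algebraic multiplicity, so C is diagonalizable.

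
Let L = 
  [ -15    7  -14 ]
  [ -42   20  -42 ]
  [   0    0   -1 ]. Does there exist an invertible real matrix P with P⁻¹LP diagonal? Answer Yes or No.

Characteristic polynomial: p(r) = r^3 - 4r^2 - 11r - 6 = (r - 6)(r + 1)^2.
r = -1 has algebraic multiplicity 2; rank(L + 1I) = 1, so geometric multiplicity = 2.
Every eigenvalue has geometric = algebraic multiplicity, so L is diagonalizable.

Yes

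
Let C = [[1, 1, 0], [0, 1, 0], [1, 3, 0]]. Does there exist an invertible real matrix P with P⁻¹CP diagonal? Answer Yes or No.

Characteristic polynomial: p(r) = r^3 - 2r^2 + r = r(r - 1)^2.
r = 1 has algebraic multiplicity 2; rank(C − 1I) = 2, so geometric multiplicity = 1.
Geometric multiplicity < algebraic multiplicity, so C is not diagonalizable.

No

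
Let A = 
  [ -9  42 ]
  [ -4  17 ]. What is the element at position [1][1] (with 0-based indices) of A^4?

Characteristic polynomial: t^2 - 8t + 15 = (t - 5)(t - 3), so the eigenvalues are 3, 5.
t=3: eigenvector (7, 2).
t=5: eigenvector (3, 1).
P = [[7, 3], [2, 1]], D = diag(3, 5), P⁻¹ = [[1, -3], [-2, 7]].
A⁴ = P·diag(81, 625)·P⁻¹ = [[-3183, 11424], [-1088, 3889]].
The requested entry is 3889.

3889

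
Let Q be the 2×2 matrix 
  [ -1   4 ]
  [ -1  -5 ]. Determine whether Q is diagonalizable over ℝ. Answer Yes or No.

No

Characteristic polynomial: p(λ) = λ^2 + 6λ + 9 = (λ + 3)^2.
λ = -3 has algebraic multiplicity 2; rank(Q + 3I) = 1, so geometric multiplicity = 1.
Geometric multiplicity < algebraic multiplicity, so Q is not diagonalizable.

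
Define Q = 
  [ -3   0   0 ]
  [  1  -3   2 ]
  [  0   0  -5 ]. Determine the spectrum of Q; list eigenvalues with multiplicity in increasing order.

Characteristic polynomial: p(μ) = μ^3 + 11μ^2 + 39μ + 45 = (μ + 3)^2(μ + 5).
Roots (with multiplicity): -5, -3, -3.

-5, -3, -3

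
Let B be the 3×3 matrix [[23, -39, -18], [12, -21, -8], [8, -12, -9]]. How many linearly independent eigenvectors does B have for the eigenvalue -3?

1

B + 3I = [[26, -39, -18], [12, -18, -8], [8, -12, -6]].
This matrix has rank 2, so its null space has dimension 3 − 2 = 1.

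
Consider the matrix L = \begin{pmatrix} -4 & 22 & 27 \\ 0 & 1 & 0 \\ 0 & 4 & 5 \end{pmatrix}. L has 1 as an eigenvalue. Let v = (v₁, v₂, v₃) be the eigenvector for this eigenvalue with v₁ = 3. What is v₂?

L − 1I = [[-5, 22, 27], [0, 0, 0], [0, 4, 4]].
Solving (L − 1I)v = 0 gives the eigenspace spanned by (3, -3, 3).
With v₁ = 3, v = (3, -3, 3), so v₂ = -3.

-3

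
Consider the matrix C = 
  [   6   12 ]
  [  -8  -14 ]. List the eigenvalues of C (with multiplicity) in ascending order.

Characteristic polynomial: p(λ) = λ^2 + 8λ + 12 = (λ + 2)(λ + 6).
Roots (with multiplicity): -6, -2.

-6, -2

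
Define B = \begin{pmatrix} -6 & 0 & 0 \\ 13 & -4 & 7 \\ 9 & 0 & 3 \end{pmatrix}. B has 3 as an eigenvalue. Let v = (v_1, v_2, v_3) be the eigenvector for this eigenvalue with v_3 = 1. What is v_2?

B − 3I = [[-9, 0, 0], [13, -7, 7], [9, 0, 0]].
Solving (B − 3I)v = 0 gives the eigenspace spanned by (0, 1, 1).
With v_3 = 1, v = (0, 1, 1), so v_2 = 1.

1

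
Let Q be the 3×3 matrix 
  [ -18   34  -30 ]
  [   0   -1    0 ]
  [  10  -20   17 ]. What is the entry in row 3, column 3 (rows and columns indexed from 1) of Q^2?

-11

Characteristic polynomial: μ^3 + 2μ^2 - 5μ - 6 = (μ - 2)(μ + 1)(μ + 3), so the eigenvalues are -3, -1, 2.
μ=2: eigenvector (-3, 0, 2).
μ=-1: eigenvector (2, 1, 0).
μ=-3: eigenvector (-2, 0, 1).
P = [[-3, 2, -2], [0, 1, 0], [2, 0, 1]], D = diag(2, -1, -3), P⁻¹ = [[1, -2, 2], [0, 1, 0], [-2, 4, -3]].
Q² = P·diag(4, 1, 9)·P⁻¹ = [[24, -46, 30], [0, 1, 0], [-10, 20, -11]].
The requested entry is -11.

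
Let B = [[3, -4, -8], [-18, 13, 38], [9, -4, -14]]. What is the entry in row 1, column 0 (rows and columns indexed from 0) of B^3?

-486

Characteristic polynomial: λ^3 - 2λ^2 - 33λ + 90 = (λ - 5)(λ - 3)(λ + 6), so the eigenvalues are -6, 3, 5.
λ=3: eigenvector (1, -2, 1).
λ=5: eigenvector (-2, 5, -2).
λ=-6: eigenvector (0, -2, 1).
P = [[1, -2, 0], [-2, 5, -2], [1, -2, 1]], D = diag(3, 5, -6), P⁻¹ = [[1, 2, 4], [0, 1, 2], [-1, 0, 1]].
B³ = P·diag(27, 125, -216)·P⁻¹ = [[27, -196, -392], [-486, 517, 1466], [243, -196, -608]].
The requested entry is -486.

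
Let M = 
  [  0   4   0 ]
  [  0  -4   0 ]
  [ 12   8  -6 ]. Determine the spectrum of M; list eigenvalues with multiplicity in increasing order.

Characteristic polynomial: p(μ) = μ^3 + 10μ^2 + 24μ = μ(μ + 4)(μ + 6).
Roots (with multiplicity): -6, -4, 0.

-6, -4, 0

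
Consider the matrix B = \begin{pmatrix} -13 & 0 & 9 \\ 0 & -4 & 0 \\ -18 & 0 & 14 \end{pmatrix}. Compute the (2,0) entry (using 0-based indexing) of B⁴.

Characteristic polynomial: μ^3 + 3μ^2 - 24μ - 80 = (μ - 5)(μ + 4)^2, so the eigenvalues are -4, -4, 5.
μ=5: eigenvector (-1, 0, -2).
μ=-4: eigenvector (-1, 0, -1).
μ=-4: eigenvector (1, 1, 1).
P = [[-1, -1, 1], [0, 0, 1], [-2, -1, 1]], D = diag(5, -4, -4), P⁻¹ = [[1, 0, -1], [-2, 1, 1], [0, 1, 0]].
B⁴ = P·diag(625, 256, 256)·P⁻¹ = [[-113, 0, 369], [0, 256, 0], [-738, 0, 994]].
The requested entry is -738.

-738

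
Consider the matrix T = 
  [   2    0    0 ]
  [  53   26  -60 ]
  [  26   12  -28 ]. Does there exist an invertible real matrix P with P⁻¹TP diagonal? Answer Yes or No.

Characteristic polynomial: p(s) = s^3 - 12s + 16 = (s - 2)^2(s + 4).
s = 2 has algebraic multiplicity 2; rank(T − 2I) = 2, so geometric multiplicity = 1.
Geometric multiplicity < algebraic multiplicity, so T is not diagonalizable.

No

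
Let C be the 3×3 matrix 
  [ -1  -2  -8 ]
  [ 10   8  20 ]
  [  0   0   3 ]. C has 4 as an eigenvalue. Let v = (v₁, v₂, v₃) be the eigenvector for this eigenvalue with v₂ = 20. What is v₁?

-8

C − 4I = [[-5, -2, -8], [10, 4, 20], [0, 0, -1]].
Solving (C − 4I)v = 0 gives the eigenspace spanned by (-8, 20, 0).
With v₂ = 20, v = (-8, 20, 0), so v₁ = -8.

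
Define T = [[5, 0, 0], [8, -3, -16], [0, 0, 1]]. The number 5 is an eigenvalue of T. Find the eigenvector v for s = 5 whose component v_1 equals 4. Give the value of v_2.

T − 5I = [[0, 0, 0], [8, -8, -16], [0, 0, -4]].
Solving (T − 5I)v = 0 gives the eigenspace spanned by (4, 4, 0).
With v_1 = 4, v = (4, 4, 0), so v_2 = 4.

4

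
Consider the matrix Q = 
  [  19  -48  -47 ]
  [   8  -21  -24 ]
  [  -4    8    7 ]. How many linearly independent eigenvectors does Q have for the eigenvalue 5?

1

Q − 5I = [[14, -48, -47], [8, -26, -24], [-4, 8, 2]].
This matrix has rank 2, so its null space has dimension 3 − 2 = 1.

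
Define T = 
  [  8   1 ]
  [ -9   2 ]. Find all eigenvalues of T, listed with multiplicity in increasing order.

5, 5

Characteristic polynomial: p(λ) = λ^2 - 10λ + 25 = (λ - 5)^2.
Roots (with multiplicity): 5, 5.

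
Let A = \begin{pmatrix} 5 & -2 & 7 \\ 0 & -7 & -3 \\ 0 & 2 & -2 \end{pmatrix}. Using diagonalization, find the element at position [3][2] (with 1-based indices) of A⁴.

Characteristic polynomial: λ^3 + 4λ^2 - 25λ - 100 = (λ - 5)(λ + 4)(λ + 5), so the eigenvalues are -5, -4, 5.
λ=5: eigenvector (1, 0, 0).
λ=-5: eigenvector (2, 3, -2).
λ=-4: eigenvector (-1, -1, 1).
P = [[1, 2, -1], [0, 3, -1], [0, -2, 1]], D = diag(5, -5, -4), P⁻¹ = [[1, 0, 1], [0, 1, 1], [0, 2, 3]].
A⁴ = P·diag(625, 625, 256)·P⁻¹ = [[625, 738, 1107], [0, 1363, 1107], [0, -738, -482]].
The requested entry is -738.

-738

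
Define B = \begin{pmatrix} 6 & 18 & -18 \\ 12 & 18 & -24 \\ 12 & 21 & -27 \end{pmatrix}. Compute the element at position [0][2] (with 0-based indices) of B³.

Characteristic polynomial: t^3 + 3t^2 - 36t - 108 = (t - 6)(t + 3)(t + 6), so the eigenvalues are -6, -3, 6.
t=6: eigenvector (1, 1, 1).
t=-6: eigenvector (0, 1, 1).
t=-3: eigenvector (2, 0, 1).
P = [[1, 0, 2], [1, 1, 0], [1, 1, 1]], D = diag(6, -6, -3), P⁻¹ = [[1, 2, -2], [-1, -1, 2], [0, -1, 1]].
B³ = P·diag(216, -216, -27)·P⁻¹ = [[216, 486, -486], [432, 648, -864], [432, 675, -891]].
The requested entry is -486.

-486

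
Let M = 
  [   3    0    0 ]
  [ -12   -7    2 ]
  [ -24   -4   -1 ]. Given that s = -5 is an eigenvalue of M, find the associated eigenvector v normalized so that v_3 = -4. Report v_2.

-4

M + 5I = [[8, 0, 0], [-12, -2, 2], [-24, -4, 4]].
Solving (M + 5I)v = 0 gives the eigenspace spanned by (0, -4, -4).
With v_3 = -4, v = (0, -4, -4), so v_2 = -4.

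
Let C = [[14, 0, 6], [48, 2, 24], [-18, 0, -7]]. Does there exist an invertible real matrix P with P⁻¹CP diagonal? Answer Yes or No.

Yes

Characteristic polynomial: p(μ) = μ^3 - 9μ^2 + 24μ - 20 = (μ - 5)(μ - 2)^2.
μ = 2 has algebraic multiplicity 2; rank(C − 2I) = 1, so geometric multiplicity = 2.
Every eigenvalue has geometric = algebraic multiplicity, so C is diagonalizable.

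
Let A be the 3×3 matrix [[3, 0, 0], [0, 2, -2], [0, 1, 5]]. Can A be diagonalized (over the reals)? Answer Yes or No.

Yes

Characteristic polynomial: p(μ) = μ^3 - 10μ^2 + 33μ - 36 = (μ - 4)(μ - 3)^2.
μ = 3 has algebraic multiplicity 2; rank(A − 3I) = 1, so geometric multiplicity = 2.
Every eigenvalue has geometric = algebraic multiplicity, so A is diagonalizable.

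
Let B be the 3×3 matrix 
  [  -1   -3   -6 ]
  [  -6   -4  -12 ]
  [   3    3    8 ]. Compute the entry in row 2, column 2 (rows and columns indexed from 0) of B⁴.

46

Characteristic polynomial: λ^3 - 3λ^2 + 4 = (λ - 2)^2(λ + 1), so the eigenvalues are -1, 2, 2.
λ=2: eigenvector (-1, -1, 1).
λ=-1: eigenvector (1, 2, -1).
λ=2: eigenvector (2, 0, -1).
P = [[-1, 1, 2], [-1, 2, 0], [1, -1, -1]], D = diag(2, -1, 2), P⁻¹ = [[2, 1, 4], [1, 1, 2], [1, 0, 1]].
B⁴ = P·diag(16, 1, 16)·P⁻¹ = [[1, -15, -30], [-30, -14, -60], [15, 15, 46]].
The requested entry is 46.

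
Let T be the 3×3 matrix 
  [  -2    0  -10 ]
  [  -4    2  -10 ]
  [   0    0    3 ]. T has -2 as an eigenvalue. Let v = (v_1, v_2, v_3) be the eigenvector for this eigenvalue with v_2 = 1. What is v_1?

T + 2I = [[0, 0, -10], [-4, 4, -10], [0, 0, 5]].
Solving (T + 2I)v = 0 gives the eigenspace spanned by (1, 1, 0).
With v_2 = 1, v = (1, 1, 0), so v_1 = 1.

1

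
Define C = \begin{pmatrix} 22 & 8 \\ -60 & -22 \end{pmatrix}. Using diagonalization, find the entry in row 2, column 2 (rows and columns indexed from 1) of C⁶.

Characteristic polynomial: r^2 - 4 = (r - 2)(r + 2), so the eigenvalues are -2, 2.
r=-2: eigenvector (1, -3).
r=2: eigenvector (2, -5).
P = [[1, 2], [-3, -5]], D = diag(-2, 2), P⁻¹ = [[-5, -2], [3, 1]].
C⁶ = P·diag(64, 64)·P⁻¹ = [[64, 0], [0, 64]].
The requested entry is 64.

64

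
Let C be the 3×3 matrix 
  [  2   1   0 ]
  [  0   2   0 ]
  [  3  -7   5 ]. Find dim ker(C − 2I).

1

C − 2I = [[0, 1, 0], [0, 0, 0], [3, -7, 3]].
This matrix has rank 2, so its null space has dimension 3 − 2 = 1.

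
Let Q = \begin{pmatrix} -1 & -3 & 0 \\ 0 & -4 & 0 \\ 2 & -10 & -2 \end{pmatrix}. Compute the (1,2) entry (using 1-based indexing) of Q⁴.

255

Characteristic polynomial: t^3 + 7t^2 + 14t + 8 = (t + 1)(t + 2)(t + 4), so the eigenvalues are -4, -2, -1.
t=-4: eigenvector (1, 1, 4).
t=-1: eigenvector (1, 0, 2).
t=-2: eigenvector (0, 0, 1).
P = [[1, 1, 0], [1, 0, 0], [4, 2, 1]], D = diag(-4, -1, -2), P⁻¹ = [[0, 1, 0], [1, -1, 0], [-2, -2, 1]].
Q⁴ = P·diag(256, 1, 16)·P⁻¹ = [[1, 255, 0], [0, 256, 0], [-30, 990, 16]].
The requested entry is 255.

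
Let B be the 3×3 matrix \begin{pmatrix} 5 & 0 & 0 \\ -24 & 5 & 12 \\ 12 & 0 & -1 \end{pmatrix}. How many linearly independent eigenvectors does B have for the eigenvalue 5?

B − 5I = [[0, 0, 0], [-24, 0, 12], [12, 0, -6]].
This matrix has rank 1, so its null space has dimension 3 − 1 = 2.

2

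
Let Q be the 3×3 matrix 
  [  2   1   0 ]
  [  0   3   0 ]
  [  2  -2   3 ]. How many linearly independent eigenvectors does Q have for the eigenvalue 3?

2

Q − 3I = [[-1, 1, 0], [0, 0, 0], [2, -2, 0]].
This matrix has rank 1, so its null space has dimension 3 − 1 = 2.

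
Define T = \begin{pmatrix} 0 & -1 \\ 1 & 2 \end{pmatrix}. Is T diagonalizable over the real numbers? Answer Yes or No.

Characteristic polynomial: p(μ) = μ^2 - 2μ + 1 = (μ - 1)^2.
μ = 1 has algebraic multiplicity 2; rank(T − 1I) = 1, so geometric multiplicity = 1.
Geometric multiplicity < algebraic multiplicity, so T is not diagonalizable.

No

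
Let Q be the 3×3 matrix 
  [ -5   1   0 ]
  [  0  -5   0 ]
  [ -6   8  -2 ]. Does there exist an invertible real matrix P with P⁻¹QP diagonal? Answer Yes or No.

Characteristic polynomial: p(r) = r^3 + 12r^2 + 45r + 50 = (r + 2)(r + 5)^2.
r = -5 has algebraic multiplicity 2; rank(Q + 5I) = 2, so geometric multiplicity = 1.
Geometric multiplicity < algebraic multiplicity, so Q is not diagonalizable.

No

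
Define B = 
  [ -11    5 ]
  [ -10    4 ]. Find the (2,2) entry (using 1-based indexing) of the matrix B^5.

7774

Characteristic polynomial: s^2 + 7s + 6 = (s + 1)(s + 6), so the eigenvalues are -6, -1.
s=-6: eigenvector (1, 1).
s=-1: eigenvector (-1, -2).
P = [[1, -1], [1, -2]], D = diag(-6, -1), P⁻¹ = [[2, -1], [1, -1]].
B⁵ = P·diag(-7776, -1)·P⁻¹ = [[-15551, 7775], [-15550, 7774]].
The requested entry is 7774.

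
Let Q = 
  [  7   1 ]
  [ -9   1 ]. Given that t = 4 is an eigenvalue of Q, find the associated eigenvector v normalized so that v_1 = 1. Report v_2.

Q − 4I = [[3, 1], [-9, -3]].
Solving (Q − 4I)v = 0 gives the eigenspace spanned by (1, -3).
With v_1 = 1, v = (1, -3), so v_2 = -3.

-3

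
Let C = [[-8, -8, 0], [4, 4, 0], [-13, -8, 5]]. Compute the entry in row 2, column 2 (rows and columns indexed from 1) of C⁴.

-256

Characteristic polynomial: t^3 - t^2 - 20t = t(t - 5)(t + 4), so the eigenvalues are -4, 0, 5.
t=0: eigenvector (-1, 1, -1).
t=-4: eigenvector (-2, 1, -2).
t=5: eigenvector (0, 0, 1).
P = [[-1, -2, 0], [1, 1, 0], [-1, -2, 1]], D = diag(0, -4, 5), P⁻¹ = [[1, 2, 0], [-1, -1, 0], [-1, 0, 1]].
C⁴ = P·diag(0, 256, 625)·P⁻¹ = [[512, 512, 0], [-256, -256, 0], [-113, 512, 625]].
The requested entry is -256.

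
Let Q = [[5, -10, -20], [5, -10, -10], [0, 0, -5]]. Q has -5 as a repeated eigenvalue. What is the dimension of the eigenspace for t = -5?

Q + 5I = [[10, -10, -20], [5, -5, -10], [0, 0, 0]].
This matrix has rank 1, so its null space has dimension 3 − 1 = 2.

2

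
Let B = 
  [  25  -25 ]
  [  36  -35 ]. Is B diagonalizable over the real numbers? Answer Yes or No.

Characteristic polynomial: p(λ) = λ^2 + 10λ + 25 = (λ + 5)^2.
λ = -5 has algebraic multiplicity 2; rank(B + 5I) = 1, so geometric multiplicity = 1.
Geometric multiplicity < algebraic multiplicity, so B is not diagonalizable.

No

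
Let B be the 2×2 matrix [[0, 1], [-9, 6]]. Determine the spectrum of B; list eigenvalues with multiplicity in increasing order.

Characteristic polynomial: p(λ) = λ^2 - 6λ + 9 = (λ - 3)^2.
Roots (with multiplicity): 3, 3.

3, 3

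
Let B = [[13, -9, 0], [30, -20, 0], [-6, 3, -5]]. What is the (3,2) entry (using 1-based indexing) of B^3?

Characteristic polynomial: s^3 + 12s^2 + 45s + 50 = (s + 2)(s + 5)^2, so the eigenvalues are -5, -5, -2.
s=-2: eigenvector (3, 5, -1).
s=-5: eigenvector (1, 2, 0).
s=-5: eigenvector (-2, -4, 1).
P = [[3, 1, -2], [5, 2, -4], [-1, 0, 1]], D = diag(-2, -5, -5), P⁻¹ = [[2, -1, 0], [-1, 1, 2], [2, -1, 1]].
B³ = P·diag(-8, -125, -125)·P⁻¹ = [[577, -351, 0], [1170, -710, 0], [-234, 117, -125]].
The requested entry is 117.

117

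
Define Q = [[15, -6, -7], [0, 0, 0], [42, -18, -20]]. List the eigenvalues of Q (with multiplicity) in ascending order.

-6, 0, 1

Characteristic polynomial: p(μ) = μ^3 + 5μ^2 - 6μ = μ(μ - 1)(μ + 6).
Roots (with multiplicity): -6, 0, 1.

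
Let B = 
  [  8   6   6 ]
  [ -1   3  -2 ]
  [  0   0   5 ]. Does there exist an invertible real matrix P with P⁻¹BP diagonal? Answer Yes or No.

Characteristic polynomial: p(s) = s^3 - 16s^2 + 85s - 150 = (s - 6)(s - 5)^2.
s = 5 has algebraic multiplicity 2; rank(B − 5I) = 1, so geometric multiplicity = 2.
Every eigenvalue has geometric = algebraic multiplicity, so B is diagonalizable.

Yes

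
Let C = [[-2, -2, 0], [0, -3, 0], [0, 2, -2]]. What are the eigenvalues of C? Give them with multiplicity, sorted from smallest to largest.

Characteristic polynomial: p(r) = r^3 + 7r^2 + 16r + 12 = (r + 2)^2(r + 3).
Roots (with multiplicity): -3, -2, -2.

-3, -2, -2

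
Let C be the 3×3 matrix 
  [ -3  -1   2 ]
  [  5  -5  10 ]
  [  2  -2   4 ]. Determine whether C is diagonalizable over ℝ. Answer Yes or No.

Characteristic polynomial: p(λ) = λ^3 + 4λ^2 + 4λ = λ(λ + 2)^2.
λ = -2 has algebraic multiplicity 2; rank(C + 2I) = 2, so geometric multiplicity = 1.
Geometric multiplicity < algebraic multiplicity, so C is not diagonalizable.

No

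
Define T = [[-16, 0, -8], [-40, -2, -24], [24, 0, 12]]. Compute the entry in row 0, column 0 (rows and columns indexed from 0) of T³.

Characteristic polynomial: λ^3 + 6λ^2 + 8λ = λ(λ + 2)(λ + 4), so the eigenvalues are -4, -2, 0.
λ=-2: eigenvector (0, 1, 0).
λ=0: eigenvector (1, 4, -2).
λ=-4: eigenvector (2, 4, -3).
P = [[0, 1, 2], [1, 4, 4], [0, -2, -3]], D = diag(-2, 0, -4), P⁻¹ = [[4, 1, 4], [-3, 0, -2], [2, 0, 1]].
T³ = P·diag(-8, 0, -64)·P⁻¹ = [[-256, 0, -128], [-544, -8, -288], [384, 0, 192]].
The requested entry is -256.

-256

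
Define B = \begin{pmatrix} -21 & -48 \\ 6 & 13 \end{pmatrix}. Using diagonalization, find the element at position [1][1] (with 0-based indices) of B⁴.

Characteristic polynomial: t^2 + 8t + 15 = (t + 3)(t + 5), so the eigenvalues are -5, -3.
t=-5: eigenvector (-3, 1).
t=-3: eigenvector (-8, 3).
P = [[-3, -8], [1, 3]], D = diag(-5, -3), P⁻¹ = [[-3, -8], [1, 3]].
B⁴ = P·diag(625, 81)·P⁻¹ = [[4977, 13056], [-1632, -4271]].
The requested entry is -4271.

-4271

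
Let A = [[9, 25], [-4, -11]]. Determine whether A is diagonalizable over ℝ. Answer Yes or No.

No

Characteristic polynomial: p(λ) = λ^2 + 2λ + 1 = (λ + 1)^2.
λ = -1 has algebraic multiplicity 2; rank(A + 1I) = 1, so geometric multiplicity = 1.
Geometric multiplicity < algebraic multiplicity, so A is not diagonalizable.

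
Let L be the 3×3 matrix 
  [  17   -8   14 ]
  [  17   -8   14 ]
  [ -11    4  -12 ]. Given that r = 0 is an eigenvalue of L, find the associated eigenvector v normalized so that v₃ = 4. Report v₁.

-8

L = [[17, -8, 14], [17, -8, 14], [-11, 4, -12]].
Solving (L)v = 0 gives the eigenspace spanned by (-8, -10, 4).
With v₃ = 4, v = (-8, -10, 4), so v₁ = -8.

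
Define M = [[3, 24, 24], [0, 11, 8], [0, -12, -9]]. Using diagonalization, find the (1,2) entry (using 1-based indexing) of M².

Characteristic polynomial: μ^3 - 5μ^2 + 3μ + 9 = (μ - 3)^2(μ + 1), so the eigenvalues are -1, 3, 3.
μ=3: eigenvector (1, 0, 0).
μ=3: eigenvector (2, 1, -1).
μ=-1: eigenvector (-6, -2, 3).
P = [[1, 2, -6], [0, 1, -2], [0, -1, 3]], D = diag(3, 3, -1), P⁻¹ = [[1, 0, 2], [0, 3, 2], [0, 1, 1]].
M² = P·diag(9, 9, 1)·P⁻¹ = [[9, 48, 48], [0, 25, 16], [0, -24, -15]].
The requested entry is 48.

48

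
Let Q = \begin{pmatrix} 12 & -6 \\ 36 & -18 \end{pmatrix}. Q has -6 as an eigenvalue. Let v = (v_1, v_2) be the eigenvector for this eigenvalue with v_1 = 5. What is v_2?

15

Q + 6I = [[18, -6], [36, -12]].
Solving (Q + 6I)v = 0 gives the eigenspace spanned by (5, 15).
With v_1 = 5, v = (5, 15), so v_2 = 15.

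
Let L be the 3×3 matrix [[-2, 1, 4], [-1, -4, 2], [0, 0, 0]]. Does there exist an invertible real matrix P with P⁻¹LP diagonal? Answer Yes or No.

Characteristic polynomial: p(λ) = λ^3 + 6λ^2 + 9λ = λ(λ + 3)^2.
λ = -3 has algebraic multiplicity 2; rank(L + 3I) = 2, so geometric multiplicity = 1.
Geometric multiplicity < algebraic multiplicity, so L is not diagonalizable.

No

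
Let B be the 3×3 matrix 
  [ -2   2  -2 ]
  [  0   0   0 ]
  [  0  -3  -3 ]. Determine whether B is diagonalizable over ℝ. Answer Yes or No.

Yes

Characteristic polynomial: p(λ) = λ^3 + 5λ^2 + 6λ = λ(λ + 2)(λ + 3).
All 3 eigenvalues are distinct, so B is diagonalizable.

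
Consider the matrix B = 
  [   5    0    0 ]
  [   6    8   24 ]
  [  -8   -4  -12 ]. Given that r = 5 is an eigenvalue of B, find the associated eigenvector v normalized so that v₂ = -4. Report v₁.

2

B − 5I = [[0, 0, 0], [6, 3, 24], [-8, -4, -17]].
Solving (B − 5I)v = 0 gives the eigenspace spanned by (2, -4, 0).
With v₂ = -4, v = (2, -4, 0), so v₁ = 2.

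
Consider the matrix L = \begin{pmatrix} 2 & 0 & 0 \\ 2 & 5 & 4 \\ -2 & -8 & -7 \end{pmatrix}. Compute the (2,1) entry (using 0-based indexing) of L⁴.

Characteristic polynomial: t^3 - 7t + 6 = (t - 2)(t - 1)(t + 3), so the eigenvalues are -3, 1, 2.
t=2: eigenvector (1, 2, -2).
t=1: eigenvector (0, -1, 1).
t=-3: eigenvector (0, -1, 2).
P = [[1, 0, 0], [2, -1, -1], [-2, 1, 2]], D = diag(2, 1, -3), P⁻¹ = [[1, 0, 0], [2, -2, -1], [0, 1, 1]].
L⁴ = P·diag(16, 1, 81)·P⁻¹ = [[16, 0, 0], [30, -79, -80], [-30, 160, 161]].
The requested entry is 160.

160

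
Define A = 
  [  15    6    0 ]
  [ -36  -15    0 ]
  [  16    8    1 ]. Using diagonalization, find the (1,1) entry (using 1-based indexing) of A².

Characteristic polynomial: μ^3 - μ^2 - 9μ + 9 = (μ - 3)(μ - 1)(μ + 3), so the eigenvalues are -3, 1, 3.
μ=3: eigenvector (1, -2, 0).
μ=1: eigenvector (0, 0, 1).
μ=-3: eigenvector (-1, 3, -2).
P = [[1, 0, -1], [-2, 0, 3], [0, 1, -2]], D = diag(3, 1, -3), P⁻¹ = [[3, 1, 0], [4, 2, 1], [2, 1, 0]].
A² = P·diag(9, 1, 9)·P⁻¹ = [[9, 0, 0], [0, 9, 0], [-32, -16, 1]].
The requested entry is 9.

9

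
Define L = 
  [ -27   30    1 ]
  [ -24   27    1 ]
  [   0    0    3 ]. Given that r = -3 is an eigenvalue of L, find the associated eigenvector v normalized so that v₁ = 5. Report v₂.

4

L + 3I = [[-24, 30, 1], [-24, 30, 1], [0, 0, 6]].
Solving (L + 3I)v = 0 gives the eigenspace spanned by (5, 4, 0).
With v₁ = 5, v = (5, 4, 0), so v₂ = 4.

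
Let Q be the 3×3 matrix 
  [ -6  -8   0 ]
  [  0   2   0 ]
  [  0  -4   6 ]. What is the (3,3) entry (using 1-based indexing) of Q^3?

216

Characteristic polynomial: μ^3 - 2μ^2 - 36μ + 72 = (μ - 6)(μ - 2)(μ + 6), so the eigenvalues are -6, 2, 6.
μ=-6: eigenvector (1, 0, 0).
μ=2: eigenvector (-1, 1, 1).
μ=6: eigenvector (0, 0, 1).
P = [[1, -1, 0], [0, 1, 0], [0, 1, 1]], D = diag(-6, 2, 6), P⁻¹ = [[1, 1, 0], [0, 1, 0], [0, -1, 1]].
Q³ = P·diag(-216, 8, 216)·P⁻¹ = [[-216, -224, 0], [0, 8, 0], [0, -208, 216]].
The requested entry is 216.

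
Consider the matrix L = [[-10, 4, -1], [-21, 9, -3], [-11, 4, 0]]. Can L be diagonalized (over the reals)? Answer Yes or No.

Characteristic polynomial: p(μ) = μ^3 + μ^2 - 5μ + 3 = (μ - 1)^2(μ + 3).
μ = 1 has algebraic multiplicity 2; rank(L − 1I) = 2, so geometric multiplicity = 1.
Geometric multiplicity < algebraic multiplicity, so L is not diagonalizable.

No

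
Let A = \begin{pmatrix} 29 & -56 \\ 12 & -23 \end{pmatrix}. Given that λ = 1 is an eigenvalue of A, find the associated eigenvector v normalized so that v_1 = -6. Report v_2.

-3

A − 1I = [[28, -56], [12, -24]].
Solving (A − 1I)v = 0 gives the eigenspace spanned by (-6, -3).
With v_1 = -6, v = (-6, -3), so v_2 = -3.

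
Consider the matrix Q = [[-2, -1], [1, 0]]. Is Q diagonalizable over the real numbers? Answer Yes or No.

No

Characteristic polynomial: p(λ) = λ^2 + 2λ + 1 = (λ + 1)^2.
λ = -1 has algebraic multiplicity 2; rank(Q + 1I) = 1, so geometric multiplicity = 1.
Geometric multiplicity < algebraic multiplicity, so Q is not diagonalizable.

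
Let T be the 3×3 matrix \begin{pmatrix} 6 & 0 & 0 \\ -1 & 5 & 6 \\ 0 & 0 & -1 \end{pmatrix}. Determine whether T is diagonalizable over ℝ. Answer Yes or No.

Characteristic polynomial: p(s) = s^3 - 10s^2 + 19s + 30 = (s - 6)(s - 5)(s + 1).
All 3 eigenvalues are distinct, so T is diagonalizable.

Yes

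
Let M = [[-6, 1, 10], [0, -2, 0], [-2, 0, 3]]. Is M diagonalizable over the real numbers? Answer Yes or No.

Characteristic polynomial: p(s) = s^3 + 5s^2 + 8s + 4 = (s + 1)(s + 2)^2.
s = -2 has algebraic multiplicity 2; rank(M + 2I) = 2, so geometric multiplicity = 1.
Geometric multiplicity < algebraic multiplicity, so M is not diagonalizable.

No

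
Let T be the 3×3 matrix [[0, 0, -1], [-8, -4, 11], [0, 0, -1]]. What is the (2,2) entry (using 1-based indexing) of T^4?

256

Characteristic polynomial: s^3 + 5s^2 + 4s = s(s + 1)(s + 4), so the eigenvalues are -4, -1, 0.
s=0: eigenvector (1, -2, 0).
s=-1: eigenvector (1, 1, 1).
s=-4: eigenvector (0, 1, 0).
P = [[1, 1, 0], [-2, 1, 1], [0, 1, 0]], D = diag(0, -1, -4), P⁻¹ = [[1, 0, -1], [0, 0, 1], [2, 1, -3]].
T⁴ = P·diag(0, 1, 256)·P⁻¹ = [[0, 0, 1], [512, 256, -767], [0, 0, 1]].
The requested entry is 256.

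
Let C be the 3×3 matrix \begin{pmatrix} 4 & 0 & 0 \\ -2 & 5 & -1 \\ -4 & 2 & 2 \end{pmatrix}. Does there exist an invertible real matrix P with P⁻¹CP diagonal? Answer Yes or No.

Characteristic polynomial: p(t) = t^3 - 11t^2 + 40t - 48 = (t - 4)^2(t - 3).
t = 4 has algebraic multiplicity 2; rank(C − 4I) = 1, so geometric multiplicity = 2.
Every eigenvalue has geometric = algebraic multiplicity, so C is diagonalizable.

Yes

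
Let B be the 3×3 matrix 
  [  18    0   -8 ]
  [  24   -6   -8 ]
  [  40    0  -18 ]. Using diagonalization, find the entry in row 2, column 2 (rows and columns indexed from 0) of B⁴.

16

Characteristic polynomial: μ^3 + 6μ^2 - 4μ - 24 = (μ - 2)(μ + 2)(μ + 6), so the eigenvalues are -6, -2, 2.
μ=2: eigenvector (1, 1, 2).
μ=-6: eigenvector (0, 1, 0).
μ=-2: eigenvector (2, 2, 5).
P = [[1, 0, 2], [1, 1, 2], [2, 0, 5]], D = diag(2, -6, -2), P⁻¹ = [[5, 0, -2], [-1, 1, 0], [-2, 0, 1]].
B⁴ = P·diag(16, 1296, 16)·P⁻¹ = [[16, 0, 0], [-1280, 1296, 0], [0, 0, 16]].
The requested entry is 16.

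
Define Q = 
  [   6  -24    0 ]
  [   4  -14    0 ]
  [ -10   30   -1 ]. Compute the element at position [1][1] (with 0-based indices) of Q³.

Characteristic polynomial: λ^3 + 9λ^2 + 20λ + 12 = (λ + 1)(λ + 2)(λ + 6), so the eigenvalues are -6, -2, -1.
λ=-1: eigenvector (0, 0, 1).
λ=-6: eigenvector (2, 1, -2).
λ=-2: eigenvector (3, 1, 0).
P = [[0, 2, 3], [0, 1, 1], [1, -2, 0]], D = diag(-1, -6, -2), P⁻¹ = [[-2, 6, 1], [-1, 3, 0], [1, -2, 0]].
Q³ = P·diag(-1, -216, -8)·P⁻¹ = [[408, -1248, 0], [208, -632, 0], [-430, 1290, -1]].
The requested entry is -632.

-632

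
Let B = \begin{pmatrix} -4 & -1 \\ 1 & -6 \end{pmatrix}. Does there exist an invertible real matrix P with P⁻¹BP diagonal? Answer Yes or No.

No

Characteristic polynomial: p(t) = t^2 + 10t + 25 = (t + 5)^2.
t = -5 has algebraic multiplicity 2; rank(B + 5I) = 1, so geometric multiplicity = 1.
Geometric multiplicity < algebraic multiplicity, so B is not diagonalizable.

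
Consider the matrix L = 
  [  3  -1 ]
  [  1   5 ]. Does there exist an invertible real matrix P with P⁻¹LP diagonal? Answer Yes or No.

No

Characteristic polynomial: p(t) = t^2 - 8t + 16 = (t - 4)^2.
t = 4 has algebraic multiplicity 2; rank(L − 4I) = 1, so geometric multiplicity = 1.
Geometric multiplicity < algebraic multiplicity, so L is not diagonalizable.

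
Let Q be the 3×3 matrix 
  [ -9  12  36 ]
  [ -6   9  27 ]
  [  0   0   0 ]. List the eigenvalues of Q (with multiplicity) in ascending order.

-3, 0, 3

Characteristic polynomial: p(λ) = λ^3 - 9λ = λ(λ - 3)(λ + 3).
Roots (with multiplicity): -3, 0, 3.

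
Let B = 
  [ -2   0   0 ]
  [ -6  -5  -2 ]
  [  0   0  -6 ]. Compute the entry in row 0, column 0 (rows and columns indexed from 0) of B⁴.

16

Characteristic polynomial: μ^3 + 13μ^2 + 52μ + 60 = (μ + 2)(μ + 5)(μ + 6), so the eigenvalues are -6, -5, -2.
μ=-5: eigenvector (0, 1, 0).
μ=-2: eigenvector (1, -2, 0).
μ=-6: eigenvector (0, 2, 1).
P = [[0, 1, 0], [1, -2, 2], [0, 0, 1]], D = diag(-5, -2, -6), P⁻¹ = [[2, 1, -2], [1, 0, 0], [0, 0, 1]].
B⁴ = P·diag(625, 16, 1296)·P⁻¹ = [[16, 0, 0], [1218, 625, 1342], [0, 0, 1296]].
The requested entry is 16.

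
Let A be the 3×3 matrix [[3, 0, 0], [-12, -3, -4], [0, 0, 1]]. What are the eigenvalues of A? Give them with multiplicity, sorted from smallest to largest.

-3, 1, 3

Characteristic polynomial: p(r) = r^3 - r^2 - 9r + 9 = (r - 3)(r - 1)(r + 3).
Roots (with multiplicity): -3, 1, 3.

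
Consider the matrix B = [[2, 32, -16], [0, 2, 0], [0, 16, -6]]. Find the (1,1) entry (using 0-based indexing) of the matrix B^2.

4

Characteristic polynomial: λ^3 + 2λ^2 - 20λ + 24 = (λ - 2)^2(λ + 6), so the eigenvalues are -6, 2, 2.
λ=2: eigenvector (1, 0, 0).
λ=2: eigenvector (4, 1, 2).
λ=-6: eigenvector (2, 0, 1).
P = [[1, 4, 2], [0, 1, 0], [0, 2, 1]], D = diag(2, 2, -6), P⁻¹ = [[1, 0, -2], [0, 1, 0], [0, -2, 1]].
B² = P·diag(4, 4, 36)·P⁻¹ = [[4, -128, 64], [0, 4, 0], [0, -64, 36]].
The requested entry is 4.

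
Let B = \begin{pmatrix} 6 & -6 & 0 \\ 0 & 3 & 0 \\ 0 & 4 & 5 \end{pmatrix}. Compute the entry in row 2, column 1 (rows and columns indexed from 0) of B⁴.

Characteristic polynomial: μ^3 - 14μ^2 + 63μ - 90 = (μ - 6)(μ - 5)(μ - 3), so the eigenvalues are 3, 5, 6.
μ=5: eigenvector (0, 0, 1).
μ=3: eigenvector (2, 1, -2).
μ=6: eigenvector (1, 0, 0).
P = [[0, 2, 1], [0, 1, 0], [1, -2, 0]], D = diag(5, 3, 6), P⁻¹ = [[0, 2, 1], [0, 1, 0], [1, -2, 0]].
B⁴ = P·diag(625, 81, 1296)·P⁻¹ = [[1296, -2430, 0], [0, 81, 0], [0, 1088, 625]].
The requested entry is 1088.

1088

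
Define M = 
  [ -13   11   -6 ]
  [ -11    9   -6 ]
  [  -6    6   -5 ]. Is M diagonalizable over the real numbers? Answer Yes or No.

No

Characteristic polynomial: p(t) = t^3 + 9t^2 + 24t + 20 = (t + 2)^2(t + 5).
t = -2 has algebraic multiplicity 2; rank(M + 2I) = 2, so geometric multiplicity = 1.
Geometric multiplicity < algebraic multiplicity, so M is not diagonalizable.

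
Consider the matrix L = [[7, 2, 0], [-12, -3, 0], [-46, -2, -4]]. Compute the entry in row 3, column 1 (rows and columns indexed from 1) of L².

Characteristic polynomial: r^3 - 13r + 12 = (r - 3)(r - 1)(r + 4), so the eigenvalues are -4, 1, 3.
r=-4: eigenvector (0, 0, 1).
r=1: eigenvector (-1, 3, 8).
r=3: eigenvector (1, -2, -6).
P = [[0, -1, 1], [0, 3, -2], [1, 8, -6]], D = diag(-4, 1, 3), P⁻¹ = [[2, -2, 1], [2, 1, 0], [3, 1, 0]].
L² = P·diag(16, 1, 9)·P⁻¹ = [[25, 8, 0], [-48, -15, 0], [-114, -78, 16]].
The requested entry is -114.

-114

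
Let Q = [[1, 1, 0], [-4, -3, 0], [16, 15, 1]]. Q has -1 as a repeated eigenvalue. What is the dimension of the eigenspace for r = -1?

1

Q + 1I = [[2, 1, 0], [-4, -2, 0], [16, 15, 2]].
This matrix has rank 2, so its null space has dimension 3 − 2 = 1.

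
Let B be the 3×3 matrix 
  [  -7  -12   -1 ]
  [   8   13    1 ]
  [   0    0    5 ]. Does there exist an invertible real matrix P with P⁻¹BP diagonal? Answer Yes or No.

Characteristic polynomial: p(λ) = λ^3 - 11λ^2 + 35λ - 25 = (λ - 5)^2(λ - 1).
λ = 5 has algebraic multiplicity 2; rank(B − 5I) = 2, so geometric multiplicity = 1.
Geometric multiplicity < algebraic multiplicity, so B is not diagonalizable.

No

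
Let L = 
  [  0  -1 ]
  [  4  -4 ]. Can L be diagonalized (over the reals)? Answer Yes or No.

No

Characteristic polynomial: p(μ) = μ^2 + 4μ + 4 = (μ + 2)^2.
μ = -2 has algebraic multiplicity 2; rank(L + 2I) = 1, so geometric multiplicity = 1.
Geometric multiplicity < algebraic multiplicity, so L is not diagonalizable.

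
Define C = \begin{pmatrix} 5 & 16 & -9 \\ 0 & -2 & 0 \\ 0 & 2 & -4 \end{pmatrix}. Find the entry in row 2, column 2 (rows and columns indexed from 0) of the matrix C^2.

16

Characteristic polynomial: λ^3 + λ^2 - 22λ - 40 = (λ - 5)(λ + 2)(λ + 4), so the eigenvalues are -4, -2, 5.
λ=5: eigenvector (1, 0, 0).
λ=-2: eigenvector (-1, 1, 1).
λ=-4: eigenvector (1, 0, 1).
P = [[1, -1, 1], [0, 1, 0], [0, 1, 1]], D = diag(5, -2, -4), P⁻¹ = [[1, 2, -1], [0, 1, 0], [0, -1, 1]].
C² = P·diag(25, 4, 16)·P⁻¹ = [[25, 30, -9], [0, 4, 0], [0, -12, 16]].
The requested entry is 16.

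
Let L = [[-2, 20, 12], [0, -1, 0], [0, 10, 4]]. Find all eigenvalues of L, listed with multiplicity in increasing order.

Characteristic polynomial: p(s) = s^3 - s^2 - 10s - 8 = (s - 4)(s + 1)(s + 2).
Roots (with multiplicity): -2, -1, 4.

-2, -1, 4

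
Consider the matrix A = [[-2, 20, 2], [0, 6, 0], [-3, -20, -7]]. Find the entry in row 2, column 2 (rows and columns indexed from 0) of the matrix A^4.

Characteristic polynomial: r^3 + 3r^2 - 34r - 120 = (r - 6)(r + 4)(r + 5), so the eigenvalues are -5, -4, 6.
r=-4: eigenvector (1, 0, -1).
r=6: eigenvector (2, 1, -2).
r=-5: eigenvector (-2, 0, 3).
P = [[1, 2, -2], [0, 1, 0], [-1, -2, 3]], D = diag(-4, 6, -5), P⁻¹ = [[3, -2, 2], [0, 1, 0], [1, 0, 1]].
A⁴ = P·diag(256, 1296, 625)·P⁻¹ = [[-482, 2080, -738], [0, 1296, 0], [1107, -2080, 1363]].
The requested entry is 1363.

1363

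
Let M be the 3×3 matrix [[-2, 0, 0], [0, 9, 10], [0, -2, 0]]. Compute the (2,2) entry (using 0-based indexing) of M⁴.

Characteristic polynomial: s^3 - 7s^2 + 2s + 40 = (s - 5)(s - 4)(s + 2), so the eigenvalues are -2, 4, 5.
s=-2: eigenvector (1, 0, 0).
s=5: eigenvector (0, 5, -2).
s=4: eigenvector (0, -2, 1).
P = [[1, 0, 0], [0, 5, -2], [0, -2, 1]], D = diag(-2, 5, 4), P⁻¹ = [[1, 0, 0], [0, 1, 2], [0, 2, 5]].
M⁴ = P·diag(16, 625, 256)·P⁻¹ = [[16, 0, 0], [0, 2101, 3690], [0, -738, -1220]].
The requested entry is -1220.

-1220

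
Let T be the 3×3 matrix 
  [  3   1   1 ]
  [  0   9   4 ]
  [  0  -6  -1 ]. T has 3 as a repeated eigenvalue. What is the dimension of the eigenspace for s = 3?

1

T − 3I = [[0, 1, 1], [0, 6, 4], [0, -6, -4]].
This matrix has rank 2, so its null space has dimension 3 − 2 = 1.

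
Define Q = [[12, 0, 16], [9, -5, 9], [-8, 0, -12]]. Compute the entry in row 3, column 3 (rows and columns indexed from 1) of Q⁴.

Characteristic polynomial: r^3 + 5r^2 - 16r - 80 = (r - 4)(r + 4)(r + 5), so the eigenvalues are -5, -4, 4.
r=-5: eigenvector (0, 1, 0).
r=-4: eigenvector (-1, 0, 1).
r=4: eigenvector (-2, -1, 1).
P = [[0, -1, -2], [1, 0, -1], [0, 1, 1]], D = diag(-5, -4, 4), P⁻¹ = [[-1, 1, -1], [1, 0, 2], [-1, 0, -1]].
Q⁴ = P·diag(625, 256, 256)·P⁻¹ = [[256, 0, 0], [-369, 625, -369], [0, 0, 256]].
The requested entry is 256.

256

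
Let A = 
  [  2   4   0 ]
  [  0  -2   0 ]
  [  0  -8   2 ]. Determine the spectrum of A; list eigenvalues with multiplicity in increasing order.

Characteristic polynomial: p(μ) = μ^3 - 2μ^2 - 4μ + 8 = (μ - 2)^2(μ + 2).
Roots (with multiplicity): -2, 2, 2.

-2, 2, 2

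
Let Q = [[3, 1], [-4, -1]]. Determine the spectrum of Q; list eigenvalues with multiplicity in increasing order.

Characteristic polynomial: p(s) = s^2 - 2s + 1 = (s - 1)^2.
Roots (with multiplicity): 1, 1.

1, 1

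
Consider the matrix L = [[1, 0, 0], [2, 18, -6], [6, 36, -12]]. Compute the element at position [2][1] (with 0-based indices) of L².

216

Characteristic polynomial: λ^3 - 7λ^2 + 6λ = λ(λ - 6)(λ - 1), so the eigenvalues are 0, 1, 6.
λ=6: eigenvector (0, 1, 2).
λ=1: eigenvector (1, 2, 6).
λ=0: eigenvector (0, 1, 3).
P = [[0, 1, 0], [1, 2, 1], [2, 6, 3]], D = diag(6, 1, 0), P⁻¹ = [[0, 3, -1], [1, 0, 0], [-2, -2, 1]].
L² = P·diag(36, 1, 0)·P⁻¹ = [[1, 0, 0], [2, 108, -36], [6, 216, -72]].
The requested entry is 216.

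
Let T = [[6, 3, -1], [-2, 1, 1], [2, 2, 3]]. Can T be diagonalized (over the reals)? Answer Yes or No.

Characteristic polynomial: p(r) = r^3 - 10r^2 + 33r - 36 = (r - 4)(r - 3)^2.
r = 3 has algebraic multiplicity 2; rank(T − 3I) = 2, so geometric multiplicity = 1.
Geometric multiplicity < algebraic multiplicity, so T is not diagonalizable.

No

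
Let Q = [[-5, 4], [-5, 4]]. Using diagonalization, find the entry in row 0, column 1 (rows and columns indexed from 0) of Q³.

Characteristic polynomial: t^2 + t = t(t + 1), so the eigenvalues are -1, 0.
t=-1: eigenvector (1, 1).
t=0: eigenvector (4, 5).
P = [[1, 4], [1, 5]], D = diag(-1, 0), P⁻¹ = [[5, -4], [-1, 1]].
Q³ = P·diag(-1, 0)·P⁻¹ = [[-5, 4], [-5, 4]].
The requested entry is 4.

4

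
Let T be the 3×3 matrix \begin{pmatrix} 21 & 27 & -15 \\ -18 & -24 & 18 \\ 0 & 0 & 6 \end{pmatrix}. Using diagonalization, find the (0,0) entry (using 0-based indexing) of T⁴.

Characteristic polynomial: λ^3 - 3λ^2 - 36λ + 108 = (λ - 6)(λ - 3)(λ + 6), so the eigenvalues are -6, 3, 6.
λ=-6: eigenvector (-1, 1, 0).
λ=3: eigenvector (3, -2, 0).
λ=6: eigenvector (1, 0, 1).
P = [[-1, 3, 1], [1, -2, 0], [0, 0, 1]], D = diag(-6, 3, 6), P⁻¹ = [[2, 3, -2], [1, 1, -1], [0, 0, 1]].
T⁴ = P·diag(1296, 81, 1296)·P⁻¹ = [[-2349, -3645, 3645], [2430, 3726, -2430], [0, 0, 1296]].
The requested entry is -2349.

-2349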